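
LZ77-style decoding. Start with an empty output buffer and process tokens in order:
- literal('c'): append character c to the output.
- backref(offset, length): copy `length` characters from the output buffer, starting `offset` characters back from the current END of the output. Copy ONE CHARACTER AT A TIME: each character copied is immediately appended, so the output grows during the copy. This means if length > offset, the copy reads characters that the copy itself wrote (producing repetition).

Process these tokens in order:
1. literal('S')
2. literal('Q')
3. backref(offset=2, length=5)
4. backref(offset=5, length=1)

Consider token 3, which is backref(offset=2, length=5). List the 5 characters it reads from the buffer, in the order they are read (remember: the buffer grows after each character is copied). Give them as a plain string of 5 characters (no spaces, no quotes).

Answer: SQSQS

Derivation:
Token 1: literal('S'). Output: "S"
Token 2: literal('Q'). Output: "SQ"
Token 3: backref(off=2, len=5). Buffer before: "SQ" (len 2)
  byte 1: read out[0]='S', append. Buffer now: "SQS"
  byte 2: read out[1]='Q', append. Buffer now: "SQSQ"
  byte 3: read out[2]='S', append. Buffer now: "SQSQS"
  byte 4: read out[3]='Q', append. Buffer now: "SQSQSQ"
  byte 5: read out[4]='S', append. Buffer now: "SQSQSQS"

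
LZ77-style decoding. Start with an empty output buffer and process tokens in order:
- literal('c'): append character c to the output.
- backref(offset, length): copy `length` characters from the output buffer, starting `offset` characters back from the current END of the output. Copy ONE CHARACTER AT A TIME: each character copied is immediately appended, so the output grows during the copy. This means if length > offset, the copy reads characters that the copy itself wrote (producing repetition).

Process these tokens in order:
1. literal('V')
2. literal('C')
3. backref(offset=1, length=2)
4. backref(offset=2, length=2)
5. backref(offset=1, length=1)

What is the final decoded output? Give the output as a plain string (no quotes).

Token 1: literal('V'). Output: "V"
Token 2: literal('C'). Output: "VC"
Token 3: backref(off=1, len=2) (overlapping!). Copied 'CC' from pos 1. Output: "VCCC"
Token 4: backref(off=2, len=2). Copied 'CC' from pos 2. Output: "VCCCCC"
Token 5: backref(off=1, len=1). Copied 'C' from pos 5. Output: "VCCCCCC"

Answer: VCCCCCC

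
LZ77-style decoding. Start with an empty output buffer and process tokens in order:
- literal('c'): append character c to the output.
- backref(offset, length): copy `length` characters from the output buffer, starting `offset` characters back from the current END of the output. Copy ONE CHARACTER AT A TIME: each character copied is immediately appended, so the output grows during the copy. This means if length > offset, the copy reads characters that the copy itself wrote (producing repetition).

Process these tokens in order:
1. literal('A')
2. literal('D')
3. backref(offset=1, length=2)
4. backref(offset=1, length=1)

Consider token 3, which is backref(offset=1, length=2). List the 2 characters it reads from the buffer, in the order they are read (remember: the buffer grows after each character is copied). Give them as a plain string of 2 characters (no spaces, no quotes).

Answer: DD

Derivation:
Token 1: literal('A'). Output: "A"
Token 2: literal('D'). Output: "AD"
Token 3: backref(off=1, len=2). Buffer before: "AD" (len 2)
  byte 1: read out[1]='D', append. Buffer now: "ADD"
  byte 2: read out[2]='D', append. Buffer now: "ADDD"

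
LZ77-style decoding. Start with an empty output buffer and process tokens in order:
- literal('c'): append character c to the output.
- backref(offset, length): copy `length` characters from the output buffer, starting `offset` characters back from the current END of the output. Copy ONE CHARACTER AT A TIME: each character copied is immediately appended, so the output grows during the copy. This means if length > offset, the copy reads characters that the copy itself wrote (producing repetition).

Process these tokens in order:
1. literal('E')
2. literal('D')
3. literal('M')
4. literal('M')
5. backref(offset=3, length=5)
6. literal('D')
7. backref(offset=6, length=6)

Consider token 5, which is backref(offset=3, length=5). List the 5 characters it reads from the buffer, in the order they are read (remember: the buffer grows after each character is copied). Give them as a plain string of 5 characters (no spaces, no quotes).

Token 1: literal('E'). Output: "E"
Token 2: literal('D'). Output: "ED"
Token 3: literal('M'). Output: "EDM"
Token 4: literal('M'). Output: "EDMM"
Token 5: backref(off=3, len=5). Buffer before: "EDMM" (len 4)
  byte 1: read out[1]='D', append. Buffer now: "EDMMD"
  byte 2: read out[2]='M', append. Buffer now: "EDMMDM"
  byte 3: read out[3]='M', append. Buffer now: "EDMMDMM"
  byte 4: read out[4]='D', append. Buffer now: "EDMMDMMD"
  byte 5: read out[5]='M', append. Buffer now: "EDMMDMMDM"

Answer: DMMDM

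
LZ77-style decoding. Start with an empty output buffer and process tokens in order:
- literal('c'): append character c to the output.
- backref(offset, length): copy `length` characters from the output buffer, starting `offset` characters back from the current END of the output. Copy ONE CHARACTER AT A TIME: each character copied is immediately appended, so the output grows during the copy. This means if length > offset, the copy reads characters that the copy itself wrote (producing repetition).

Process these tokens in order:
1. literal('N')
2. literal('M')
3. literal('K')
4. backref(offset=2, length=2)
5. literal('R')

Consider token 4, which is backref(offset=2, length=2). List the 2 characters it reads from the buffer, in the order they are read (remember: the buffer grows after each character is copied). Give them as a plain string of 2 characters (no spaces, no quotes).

Token 1: literal('N'). Output: "N"
Token 2: literal('M'). Output: "NM"
Token 3: literal('K'). Output: "NMK"
Token 4: backref(off=2, len=2). Buffer before: "NMK" (len 3)
  byte 1: read out[1]='M', append. Buffer now: "NMKM"
  byte 2: read out[2]='K', append. Buffer now: "NMKMK"

Answer: MK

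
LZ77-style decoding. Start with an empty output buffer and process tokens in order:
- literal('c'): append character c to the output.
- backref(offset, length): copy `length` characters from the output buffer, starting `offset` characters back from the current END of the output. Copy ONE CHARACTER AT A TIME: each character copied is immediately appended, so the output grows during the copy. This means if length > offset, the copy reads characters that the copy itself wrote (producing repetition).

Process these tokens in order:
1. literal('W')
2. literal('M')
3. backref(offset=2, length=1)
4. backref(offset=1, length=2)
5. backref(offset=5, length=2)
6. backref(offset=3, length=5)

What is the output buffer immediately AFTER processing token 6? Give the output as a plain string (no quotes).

Answer: WMWWWWMWWMWW

Derivation:
Token 1: literal('W'). Output: "W"
Token 2: literal('M'). Output: "WM"
Token 3: backref(off=2, len=1). Copied 'W' from pos 0. Output: "WMW"
Token 4: backref(off=1, len=2) (overlapping!). Copied 'WW' from pos 2. Output: "WMWWW"
Token 5: backref(off=5, len=2). Copied 'WM' from pos 0. Output: "WMWWWWM"
Token 6: backref(off=3, len=5) (overlapping!). Copied 'WWMWW' from pos 4. Output: "WMWWWWMWWMWW"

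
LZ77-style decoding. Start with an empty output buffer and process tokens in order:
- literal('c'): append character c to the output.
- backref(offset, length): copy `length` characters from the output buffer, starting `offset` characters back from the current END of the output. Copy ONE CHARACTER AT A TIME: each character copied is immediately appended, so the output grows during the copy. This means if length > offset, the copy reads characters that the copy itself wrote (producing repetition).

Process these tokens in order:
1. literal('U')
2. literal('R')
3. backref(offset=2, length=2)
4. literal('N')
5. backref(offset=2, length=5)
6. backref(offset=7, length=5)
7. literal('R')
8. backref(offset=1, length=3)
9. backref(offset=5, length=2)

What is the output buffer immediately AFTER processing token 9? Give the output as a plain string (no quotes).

Answer: URURNRNRNRRNRNRRRRRRR

Derivation:
Token 1: literal('U'). Output: "U"
Token 2: literal('R'). Output: "UR"
Token 3: backref(off=2, len=2). Copied 'UR' from pos 0. Output: "URUR"
Token 4: literal('N'). Output: "URURN"
Token 5: backref(off=2, len=5) (overlapping!). Copied 'RNRNR' from pos 3. Output: "URURNRNRNR"
Token 6: backref(off=7, len=5). Copied 'RNRNR' from pos 3. Output: "URURNRNRNRRNRNR"
Token 7: literal('R'). Output: "URURNRNRNRRNRNRR"
Token 8: backref(off=1, len=3) (overlapping!). Copied 'RRR' from pos 15. Output: "URURNRNRNRRNRNRRRRR"
Token 9: backref(off=5, len=2). Copied 'RR' from pos 14. Output: "URURNRNRNRRNRNRRRRRRR"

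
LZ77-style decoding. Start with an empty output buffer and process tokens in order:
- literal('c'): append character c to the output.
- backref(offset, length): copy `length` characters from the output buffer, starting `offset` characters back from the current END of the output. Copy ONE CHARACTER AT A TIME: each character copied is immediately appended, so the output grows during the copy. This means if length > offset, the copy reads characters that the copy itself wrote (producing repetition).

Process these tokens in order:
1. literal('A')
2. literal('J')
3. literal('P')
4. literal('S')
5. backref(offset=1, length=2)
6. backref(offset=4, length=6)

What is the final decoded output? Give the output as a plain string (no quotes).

Token 1: literal('A'). Output: "A"
Token 2: literal('J'). Output: "AJ"
Token 3: literal('P'). Output: "AJP"
Token 4: literal('S'). Output: "AJPS"
Token 5: backref(off=1, len=2) (overlapping!). Copied 'SS' from pos 3. Output: "AJPSSS"
Token 6: backref(off=4, len=6) (overlapping!). Copied 'PSSSPS' from pos 2. Output: "AJPSSSPSSSPS"

Answer: AJPSSSPSSSPS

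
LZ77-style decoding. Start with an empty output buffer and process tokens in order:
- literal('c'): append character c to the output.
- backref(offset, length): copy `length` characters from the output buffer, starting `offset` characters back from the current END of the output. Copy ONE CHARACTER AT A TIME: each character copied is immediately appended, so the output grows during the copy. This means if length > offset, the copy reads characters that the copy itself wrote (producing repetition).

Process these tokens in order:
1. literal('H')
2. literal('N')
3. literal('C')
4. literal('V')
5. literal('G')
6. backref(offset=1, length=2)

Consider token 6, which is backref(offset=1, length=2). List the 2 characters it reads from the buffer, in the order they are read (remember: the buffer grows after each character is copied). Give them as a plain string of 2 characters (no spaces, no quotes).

Token 1: literal('H'). Output: "H"
Token 2: literal('N'). Output: "HN"
Token 3: literal('C'). Output: "HNC"
Token 4: literal('V'). Output: "HNCV"
Token 5: literal('G'). Output: "HNCVG"
Token 6: backref(off=1, len=2). Buffer before: "HNCVG" (len 5)
  byte 1: read out[4]='G', append. Buffer now: "HNCVGG"
  byte 2: read out[5]='G', append. Buffer now: "HNCVGGG"

Answer: GG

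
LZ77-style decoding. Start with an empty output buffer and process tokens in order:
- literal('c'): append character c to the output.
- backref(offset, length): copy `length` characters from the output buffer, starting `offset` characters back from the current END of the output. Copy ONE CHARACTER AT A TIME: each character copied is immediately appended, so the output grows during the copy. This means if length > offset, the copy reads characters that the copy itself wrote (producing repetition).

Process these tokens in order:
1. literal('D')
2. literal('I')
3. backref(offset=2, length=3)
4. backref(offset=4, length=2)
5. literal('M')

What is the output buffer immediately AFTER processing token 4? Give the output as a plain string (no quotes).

Token 1: literal('D'). Output: "D"
Token 2: literal('I'). Output: "DI"
Token 3: backref(off=2, len=3) (overlapping!). Copied 'DID' from pos 0. Output: "DIDID"
Token 4: backref(off=4, len=2). Copied 'ID' from pos 1. Output: "DIDIDID"

Answer: DIDIDID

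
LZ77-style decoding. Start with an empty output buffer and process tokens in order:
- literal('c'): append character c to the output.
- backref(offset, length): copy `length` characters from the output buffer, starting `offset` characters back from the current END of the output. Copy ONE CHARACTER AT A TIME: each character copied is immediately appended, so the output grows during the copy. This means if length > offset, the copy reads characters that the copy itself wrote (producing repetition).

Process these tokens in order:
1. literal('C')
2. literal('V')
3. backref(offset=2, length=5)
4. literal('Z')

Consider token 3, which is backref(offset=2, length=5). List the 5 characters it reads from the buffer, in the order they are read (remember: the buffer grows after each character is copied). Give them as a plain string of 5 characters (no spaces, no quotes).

Answer: CVCVC

Derivation:
Token 1: literal('C'). Output: "C"
Token 2: literal('V'). Output: "CV"
Token 3: backref(off=2, len=5). Buffer before: "CV" (len 2)
  byte 1: read out[0]='C', append. Buffer now: "CVC"
  byte 2: read out[1]='V', append. Buffer now: "CVCV"
  byte 3: read out[2]='C', append. Buffer now: "CVCVC"
  byte 4: read out[3]='V', append. Buffer now: "CVCVCV"
  byte 5: read out[4]='C', append. Buffer now: "CVCVCVC"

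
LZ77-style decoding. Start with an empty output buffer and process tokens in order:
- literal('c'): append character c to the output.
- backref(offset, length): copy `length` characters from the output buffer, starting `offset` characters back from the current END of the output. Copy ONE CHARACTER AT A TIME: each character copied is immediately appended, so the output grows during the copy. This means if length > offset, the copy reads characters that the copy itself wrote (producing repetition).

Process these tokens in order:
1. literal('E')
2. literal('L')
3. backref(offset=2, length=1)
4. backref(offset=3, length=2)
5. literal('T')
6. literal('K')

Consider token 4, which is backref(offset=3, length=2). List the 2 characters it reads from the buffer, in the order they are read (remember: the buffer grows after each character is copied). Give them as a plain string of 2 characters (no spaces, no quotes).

Token 1: literal('E'). Output: "E"
Token 2: literal('L'). Output: "EL"
Token 3: backref(off=2, len=1). Copied 'E' from pos 0. Output: "ELE"
Token 4: backref(off=3, len=2). Buffer before: "ELE" (len 3)
  byte 1: read out[0]='E', append. Buffer now: "ELEE"
  byte 2: read out[1]='L', append. Buffer now: "ELEEL"

Answer: EL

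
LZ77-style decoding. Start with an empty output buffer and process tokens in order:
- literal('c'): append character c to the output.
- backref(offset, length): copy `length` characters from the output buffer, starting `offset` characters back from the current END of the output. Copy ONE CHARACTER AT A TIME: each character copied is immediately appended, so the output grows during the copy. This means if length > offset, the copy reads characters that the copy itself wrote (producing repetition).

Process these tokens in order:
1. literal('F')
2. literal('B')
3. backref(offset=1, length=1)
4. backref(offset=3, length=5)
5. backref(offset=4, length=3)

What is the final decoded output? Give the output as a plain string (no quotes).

Token 1: literal('F'). Output: "F"
Token 2: literal('B'). Output: "FB"
Token 3: backref(off=1, len=1). Copied 'B' from pos 1. Output: "FBB"
Token 4: backref(off=3, len=5) (overlapping!). Copied 'FBBFB' from pos 0. Output: "FBBFBBFB"
Token 5: backref(off=4, len=3). Copied 'BBF' from pos 4. Output: "FBBFBBFBBBF"

Answer: FBBFBBFBBBF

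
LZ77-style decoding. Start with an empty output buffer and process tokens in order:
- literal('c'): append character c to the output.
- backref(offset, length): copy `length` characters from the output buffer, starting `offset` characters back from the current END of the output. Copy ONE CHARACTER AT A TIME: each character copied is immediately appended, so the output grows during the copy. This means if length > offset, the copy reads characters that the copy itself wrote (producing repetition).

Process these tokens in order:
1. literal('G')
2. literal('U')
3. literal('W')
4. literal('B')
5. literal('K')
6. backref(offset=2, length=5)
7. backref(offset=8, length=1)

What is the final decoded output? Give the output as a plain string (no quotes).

Answer: GUWBKBKBKBW

Derivation:
Token 1: literal('G'). Output: "G"
Token 2: literal('U'). Output: "GU"
Token 3: literal('W'). Output: "GUW"
Token 4: literal('B'). Output: "GUWB"
Token 5: literal('K'). Output: "GUWBK"
Token 6: backref(off=2, len=5) (overlapping!). Copied 'BKBKB' from pos 3. Output: "GUWBKBKBKB"
Token 7: backref(off=8, len=1). Copied 'W' from pos 2. Output: "GUWBKBKBKBW"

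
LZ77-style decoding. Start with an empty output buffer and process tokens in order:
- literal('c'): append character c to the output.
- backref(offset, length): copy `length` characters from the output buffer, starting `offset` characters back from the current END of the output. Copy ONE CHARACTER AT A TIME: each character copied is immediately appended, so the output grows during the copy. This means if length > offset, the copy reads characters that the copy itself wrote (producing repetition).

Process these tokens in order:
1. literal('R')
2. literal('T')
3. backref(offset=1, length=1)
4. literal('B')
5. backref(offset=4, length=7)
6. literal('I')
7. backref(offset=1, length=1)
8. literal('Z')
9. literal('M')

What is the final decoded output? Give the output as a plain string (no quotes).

Answer: RTTBRTTBRTTIIZM

Derivation:
Token 1: literal('R'). Output: "R"
Token 2: literal('T'). Output: "RT"
Token 3: backref(off=1, len=1). Copied 'T' from pos 1. Output: "RTT"
Token 4: literal('B'). Output: "RTTB"
Token 5: backref(off=4, len=7) (overlapping!). Copied 'RTTBRTT' from pos 0. Output: "RTTBRTTBRTT"
Token 6: literal('I'). Output: "RTTBRTTBRTTI"
Token 7: backref(off=1, len=1). Copied 'I' from pos 11. Output: "RTTBRTTBRTTII"
Token 8: literal('Z'). Output: "RTTBRTTBRTTIIZ"
Token 9: literal('M'). Output: "RTTBRTTBRTTIIZM"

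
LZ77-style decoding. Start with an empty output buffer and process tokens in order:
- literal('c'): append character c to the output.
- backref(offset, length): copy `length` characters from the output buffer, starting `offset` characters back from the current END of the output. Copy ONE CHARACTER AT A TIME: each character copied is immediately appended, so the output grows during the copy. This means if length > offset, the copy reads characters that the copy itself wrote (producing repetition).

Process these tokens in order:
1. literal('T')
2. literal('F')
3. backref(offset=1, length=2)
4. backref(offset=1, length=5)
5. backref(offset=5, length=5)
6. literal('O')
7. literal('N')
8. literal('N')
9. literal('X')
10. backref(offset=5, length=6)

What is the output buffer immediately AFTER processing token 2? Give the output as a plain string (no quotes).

Answer: TF

Derivation:
Token 1: literal('T'). Output: "T"
Token 2: literal('F'). Output: "TF"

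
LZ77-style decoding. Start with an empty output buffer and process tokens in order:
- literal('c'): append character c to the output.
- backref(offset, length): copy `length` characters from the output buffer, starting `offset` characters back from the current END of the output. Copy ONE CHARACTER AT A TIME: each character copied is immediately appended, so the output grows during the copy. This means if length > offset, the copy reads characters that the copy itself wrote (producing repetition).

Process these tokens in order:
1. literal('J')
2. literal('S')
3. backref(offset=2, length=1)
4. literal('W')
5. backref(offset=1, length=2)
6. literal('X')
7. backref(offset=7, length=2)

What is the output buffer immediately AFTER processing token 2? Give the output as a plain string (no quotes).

Token 1: literal('J'). Output: "J"
Token 2: literal('S'). Output: "JS"

Answer: JS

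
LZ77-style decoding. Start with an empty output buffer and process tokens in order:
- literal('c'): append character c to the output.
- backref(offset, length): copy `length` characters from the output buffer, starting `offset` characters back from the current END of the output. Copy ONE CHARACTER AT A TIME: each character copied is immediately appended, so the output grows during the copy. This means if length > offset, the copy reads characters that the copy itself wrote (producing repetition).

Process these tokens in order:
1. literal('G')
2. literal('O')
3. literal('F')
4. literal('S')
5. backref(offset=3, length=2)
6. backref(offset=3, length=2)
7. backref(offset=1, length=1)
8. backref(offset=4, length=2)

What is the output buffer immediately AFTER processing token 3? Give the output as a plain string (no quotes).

Token 1: literal('G'). Output: "G"
Token 2: literal('O'). Output: "GO"
Token 3: literal('F'). Output: "GOF"

Answer: GOF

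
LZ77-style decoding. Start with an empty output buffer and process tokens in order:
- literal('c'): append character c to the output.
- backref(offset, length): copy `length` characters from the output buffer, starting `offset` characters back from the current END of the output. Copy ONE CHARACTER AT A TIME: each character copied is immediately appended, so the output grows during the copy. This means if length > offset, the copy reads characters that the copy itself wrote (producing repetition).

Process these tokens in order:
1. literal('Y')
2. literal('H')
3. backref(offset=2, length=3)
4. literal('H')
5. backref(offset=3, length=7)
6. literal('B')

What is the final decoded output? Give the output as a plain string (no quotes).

Token 1: literal('Y'). Output: "Y"
Token 2: literal('H'). Output: "YH"
Token 3: backref(off=2, len=3) (overlapping!). Copied 'YHY' from pos 0. Output: "YHYHY"
Token 4: literal('H'). Output: "YHYHYH"
Token 5: backref(off=3, len=7) (overlapping!). Copied 'HYHHYHH' from pos 3. Output: "YHYHYHHYHHYHH"
Token 6: literal('B'). Output: "YHYHYHHYHHYHHB"

Answer: YHYHYHHYHHYHHB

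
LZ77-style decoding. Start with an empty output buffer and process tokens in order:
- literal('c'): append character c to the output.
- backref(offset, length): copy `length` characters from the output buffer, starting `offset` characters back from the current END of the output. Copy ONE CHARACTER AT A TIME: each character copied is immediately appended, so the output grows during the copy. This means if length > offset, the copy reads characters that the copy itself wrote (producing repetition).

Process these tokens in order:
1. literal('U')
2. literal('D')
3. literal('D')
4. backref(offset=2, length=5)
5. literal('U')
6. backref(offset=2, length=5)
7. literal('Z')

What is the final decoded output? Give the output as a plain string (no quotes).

Token 1: literal('U'). Output: "U"
Token 2: literal('D'). Output: "UD"
Token 3: literal('D'). Output: "UDD"
Token 4: backref(off=2, len=5) (overlapping!). Copied 'DDDDD' from pos 1. Output: "UDDDDDDD"
Token 5: literal('U'). Output: "UDDDDDDDU"
Token 6: backref(off=2, len=5) (overlapping!). Copied 'DUDUD' from pos 7. Output: "UDDDDDDDUDUDUD"
Token 7: literal('Z'). Output: "UDDDDDDDUDUDUDZ"

Answer: UDDDDDDDUDUDUDZ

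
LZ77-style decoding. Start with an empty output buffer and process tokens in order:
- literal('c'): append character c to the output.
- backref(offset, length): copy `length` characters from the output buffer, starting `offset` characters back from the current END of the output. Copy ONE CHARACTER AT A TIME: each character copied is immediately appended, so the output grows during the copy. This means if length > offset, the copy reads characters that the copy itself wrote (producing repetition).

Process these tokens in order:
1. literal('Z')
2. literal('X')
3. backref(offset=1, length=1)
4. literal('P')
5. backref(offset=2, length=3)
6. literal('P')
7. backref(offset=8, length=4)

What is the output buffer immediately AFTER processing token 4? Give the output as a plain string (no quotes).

Token 1: literal('Z'). Output: "Z"
Token 2: literal('X'). Output: "ZX"
Token 3: backref(off=1, len=1). Copied 'X' from pos 1. Output: "ZXX"
Token 4: literal('P'). Output: "ZXXP"

Answer: ZXXP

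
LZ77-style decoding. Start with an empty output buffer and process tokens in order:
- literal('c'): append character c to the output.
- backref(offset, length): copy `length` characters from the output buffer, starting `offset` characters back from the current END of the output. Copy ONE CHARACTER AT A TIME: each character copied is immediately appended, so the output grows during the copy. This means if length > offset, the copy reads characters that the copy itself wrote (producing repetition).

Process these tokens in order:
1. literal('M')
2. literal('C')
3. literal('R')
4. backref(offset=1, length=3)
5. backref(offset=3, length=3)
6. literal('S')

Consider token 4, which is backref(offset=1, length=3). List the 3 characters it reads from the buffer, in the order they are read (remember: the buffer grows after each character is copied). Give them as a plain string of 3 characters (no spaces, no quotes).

Answer: RRR

Derivation:
Token 1: literal('M'). Output: "M"
Token 2: literal('C'). Output: "MC"
Token 3: literal('R'). Output: "MCR"
Token 4: backref(off=1, len=3). Buffer before: "MCR" (len 3)
  byte 1: read out[2]='R', append. Buffer now: "MCRR"
  byte 2: read out[3]='R', append. Buffer now: "MCRRR"
  byte 3: read out[4]='R', append. Buffer now: "MCRRRR"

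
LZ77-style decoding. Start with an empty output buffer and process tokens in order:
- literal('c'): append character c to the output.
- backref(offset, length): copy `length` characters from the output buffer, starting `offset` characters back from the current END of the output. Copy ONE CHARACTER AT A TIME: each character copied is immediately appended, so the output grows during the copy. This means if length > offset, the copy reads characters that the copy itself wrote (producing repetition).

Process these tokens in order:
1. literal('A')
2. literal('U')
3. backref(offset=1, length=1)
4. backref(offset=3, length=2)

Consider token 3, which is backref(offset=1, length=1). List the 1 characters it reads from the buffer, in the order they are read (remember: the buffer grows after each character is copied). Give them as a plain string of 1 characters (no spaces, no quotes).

Answer: U

Derivation:
Token 1: literal('A'). Output: "A"
Token 2: literal('U'). Output: "AU"
Token 3: backref(off=1, len=1). Buffer before: "AU" (len 2)
  byte 1: read out[1]='U', append. Buffer now: "AUU"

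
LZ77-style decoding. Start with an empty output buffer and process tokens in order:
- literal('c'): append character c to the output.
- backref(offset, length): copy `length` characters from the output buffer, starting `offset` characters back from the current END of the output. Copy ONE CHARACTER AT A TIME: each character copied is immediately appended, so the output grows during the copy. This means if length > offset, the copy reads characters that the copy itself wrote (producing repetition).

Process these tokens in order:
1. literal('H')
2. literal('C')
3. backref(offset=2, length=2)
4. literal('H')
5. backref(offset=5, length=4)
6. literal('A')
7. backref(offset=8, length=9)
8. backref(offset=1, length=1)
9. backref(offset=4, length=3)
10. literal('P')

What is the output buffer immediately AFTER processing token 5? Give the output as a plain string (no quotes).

Token 1: literal('H'). Output: "H"
Token 2: literal('C'). Output: "HC"
Token 3: backref(off=2, len=2). Copied 'HC' from pos 0. Output: "HCHC"
Token 4: literal('H'). Output: "HCHCH"
Token 5: backref(off=5, len=4). Copied 'HCHC' from pos 0. Output: "HCHCHHCHC"

Answer: HCHCHHCHC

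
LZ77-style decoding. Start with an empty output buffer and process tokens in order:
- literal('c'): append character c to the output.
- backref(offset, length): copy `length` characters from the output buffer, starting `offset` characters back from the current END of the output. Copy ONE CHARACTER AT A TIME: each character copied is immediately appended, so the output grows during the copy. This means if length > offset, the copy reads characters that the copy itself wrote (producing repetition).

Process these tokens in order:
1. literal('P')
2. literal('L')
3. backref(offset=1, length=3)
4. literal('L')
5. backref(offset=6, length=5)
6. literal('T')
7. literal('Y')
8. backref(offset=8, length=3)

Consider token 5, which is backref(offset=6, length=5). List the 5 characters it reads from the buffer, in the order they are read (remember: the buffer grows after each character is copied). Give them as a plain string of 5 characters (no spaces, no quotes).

Answer: PLLLL

Derivation:
Token 1: literal('P'). Output: "P"
Token 2: literal('L'). Output: "PL"
Token 3: backref(off=1, len=3) (overlapping!). Copied 'LLL' from pos 1. Output: "PLLLL"
Token 4: literal('L'). Output: "PLLLLL"
Token 5: backref(off=6, len=5). Buffer before: "PLLLLL" (len 6)
  byte 1: read out[0]='P', append. Buffer now: "PLLLLLP"
  byte 2: read out[1]='L', append. Buffer now: "PLLLLLPL"
  byte 3: read out[2]='L', append. Buffer now: "PLLLLLPLL"
  byte 4: read out[3]='L', append. Buffer now: "PLLLLLPLLL"
  byte 5: read out[4]='L', append. Buffer now: "PLLLLLPLLLL"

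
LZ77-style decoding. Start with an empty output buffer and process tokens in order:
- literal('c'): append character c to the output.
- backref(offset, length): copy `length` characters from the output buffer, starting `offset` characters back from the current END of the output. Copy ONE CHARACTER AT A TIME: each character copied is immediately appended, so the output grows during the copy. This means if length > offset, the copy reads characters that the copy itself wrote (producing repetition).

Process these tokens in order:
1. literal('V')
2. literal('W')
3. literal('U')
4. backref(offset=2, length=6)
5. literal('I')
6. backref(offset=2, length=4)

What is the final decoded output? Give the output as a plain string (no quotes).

Answer: VWUWUWUWUIUIUI

Derivation:
Token 1: literal('V'). Output: "V"
Token 2: literal('W'). Output: "VW"
Token 3: literal('U'). Output: "VWU"
Token 4: backref(off=2, len=6) (overlapping!). Copied 'WUWUWU' from pos 1. Output: "VWUWUWUWU"
Token 5: literal('I'). Output: "VWUWUWUWUI"
Token 6: backref(off=2, len=4) (overlapping!). Copied 'UIUI' from pos 8. Output: "VWUWUWUWUIUIUI"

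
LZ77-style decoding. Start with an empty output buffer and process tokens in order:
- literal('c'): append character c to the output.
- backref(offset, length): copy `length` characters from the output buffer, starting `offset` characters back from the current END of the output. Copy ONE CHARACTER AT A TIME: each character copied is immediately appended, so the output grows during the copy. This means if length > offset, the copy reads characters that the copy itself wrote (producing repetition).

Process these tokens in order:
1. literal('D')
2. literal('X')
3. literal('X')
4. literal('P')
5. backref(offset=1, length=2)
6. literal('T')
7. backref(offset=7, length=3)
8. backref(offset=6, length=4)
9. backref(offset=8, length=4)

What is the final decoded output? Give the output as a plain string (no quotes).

Token 1: literal('D'). Output: "D"
Token 2: literal('X'). Output: "DX"
Token 3: literal('X'). Output: "DXX"
Token 4: literal('P'). Output: "DXXP"
Token 5: backref(off=1, len=2) (overlapping!). Copied 'PP' from pos 3. Output: "DXXPPP"
Token 6: literal('T'). Output: "DXXPPPT"
Token 7: backref(off=7, len=3). Copied 'DXX' from pos 0. Output: "DXXPPPTDXX"
Token 8: backref(off=6, len=4). Copied 'PPTD' from pos 4. Output: "DXXPPPTDXXPPTD"
Token 9: backref(off=8, len=4). Copied 'TDXX' from pos 6. Output: "DXXPPPTDXXPPTDTDXX"

Answer: DXXPPPTDXXPPTDTDXX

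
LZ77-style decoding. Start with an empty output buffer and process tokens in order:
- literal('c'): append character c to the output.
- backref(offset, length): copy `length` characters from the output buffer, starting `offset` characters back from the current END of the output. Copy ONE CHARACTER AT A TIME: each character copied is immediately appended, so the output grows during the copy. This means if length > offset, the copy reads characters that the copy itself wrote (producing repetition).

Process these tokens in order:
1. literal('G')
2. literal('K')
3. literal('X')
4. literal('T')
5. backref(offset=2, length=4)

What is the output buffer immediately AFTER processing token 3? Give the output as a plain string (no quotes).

Answer: GKX

Derivation:
Token 1: literal('G'). Output: "G"
Token 2: literal('K'). Output: "GK"
Token 3: literal('X'). Output: "GKX"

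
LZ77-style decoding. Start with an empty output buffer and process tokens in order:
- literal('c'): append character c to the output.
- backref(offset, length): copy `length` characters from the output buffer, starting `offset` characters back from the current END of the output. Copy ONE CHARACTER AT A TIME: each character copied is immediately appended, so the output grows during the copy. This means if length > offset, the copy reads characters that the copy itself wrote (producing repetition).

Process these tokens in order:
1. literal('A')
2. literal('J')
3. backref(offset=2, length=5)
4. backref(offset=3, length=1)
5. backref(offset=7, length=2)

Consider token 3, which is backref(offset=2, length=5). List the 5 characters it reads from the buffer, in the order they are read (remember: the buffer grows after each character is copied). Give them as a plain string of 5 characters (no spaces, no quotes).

Answer: AJAJA

Derivation:
Token 1: literal('A'). Output: "A"
Token 2: literal('J'). Output: "AJ"
Token 3: backref(off=2, len=5). Buffer before: "AJ" (len 2)
  byte 1: read out[0]='A', append. Buffer now: "AJA"
  byte 2: read out[1]='J', append. Buffer now: "AJAJ"
  byte 3: read out[2]='A', append. Buffer now: "AJAJA"
  byte 4: read out[3]='J', append. Buffer now: "AJAJAJ"
  byte 5: read out[4]='A', append. Buffer now: "AJAJAJA"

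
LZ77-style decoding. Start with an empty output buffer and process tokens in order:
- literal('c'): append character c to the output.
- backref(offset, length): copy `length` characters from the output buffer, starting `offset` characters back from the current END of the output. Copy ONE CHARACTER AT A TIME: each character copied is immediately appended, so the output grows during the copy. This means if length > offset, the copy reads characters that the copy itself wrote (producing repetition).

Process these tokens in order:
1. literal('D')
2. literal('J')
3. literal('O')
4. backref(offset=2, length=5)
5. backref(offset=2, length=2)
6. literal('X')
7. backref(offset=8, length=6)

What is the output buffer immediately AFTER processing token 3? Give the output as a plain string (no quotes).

Answer: DJO

Derivation:
Token 1: literal('D'). Output: "D"
Token 2: literal('J'). Output: "DJ"
Token 3: literal('O'). Output: "DJO"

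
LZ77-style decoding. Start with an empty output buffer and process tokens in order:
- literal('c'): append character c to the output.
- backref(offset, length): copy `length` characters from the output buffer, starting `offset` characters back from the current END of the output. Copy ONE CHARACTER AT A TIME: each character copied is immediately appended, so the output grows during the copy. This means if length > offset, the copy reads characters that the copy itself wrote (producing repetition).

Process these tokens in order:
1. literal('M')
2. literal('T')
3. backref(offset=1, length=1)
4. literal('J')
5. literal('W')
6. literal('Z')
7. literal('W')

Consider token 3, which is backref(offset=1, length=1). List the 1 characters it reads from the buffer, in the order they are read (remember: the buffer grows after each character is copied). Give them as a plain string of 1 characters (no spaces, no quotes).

Answer: T

Derivation:
Token 1: literal('M'). Output: "M"
Token 2: literal('T'). Output: "MT"
Token 3: backref(off=1, len=1). Buffer before: "MT" (len 2)
  byte 1: read out[1]='T', append. Buffer now: "MTT"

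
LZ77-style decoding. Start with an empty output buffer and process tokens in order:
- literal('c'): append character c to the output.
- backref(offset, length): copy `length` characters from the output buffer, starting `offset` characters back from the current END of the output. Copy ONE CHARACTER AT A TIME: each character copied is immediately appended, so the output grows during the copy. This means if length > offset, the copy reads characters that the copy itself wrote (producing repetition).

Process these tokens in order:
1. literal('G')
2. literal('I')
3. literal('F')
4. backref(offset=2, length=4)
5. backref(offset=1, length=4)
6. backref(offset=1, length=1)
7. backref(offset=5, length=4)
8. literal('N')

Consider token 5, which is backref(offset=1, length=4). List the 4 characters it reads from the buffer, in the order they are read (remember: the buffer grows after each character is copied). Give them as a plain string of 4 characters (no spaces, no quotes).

Token 1: literal('G'). Output: "G"
Token 2: literal('I'). Output: "GI"
Token 3: literal('F'). Output: "GIF"
Token 4: backref(off=2, len=4) (overlapping!). Copied 'IFIF' from pos 1. Output: "GIFIFIF"
Token 5: backref(off=1, len=4). Buffer before: "GIFIFIF" (len 7)
  byte 1: read out[6]='F', append. Buffer now: "GIFIFIFF"
  byte 2: read out[7]='F', append. Buffer now: "GIFIFIFFF"
  byte 3: read out[8]='F', append. Buffer now: "GIFIFIFFFF"
  byte 4: read out[9]='F', append. Buffer now: "GIFIFIFFFFF"

Answer: FFFF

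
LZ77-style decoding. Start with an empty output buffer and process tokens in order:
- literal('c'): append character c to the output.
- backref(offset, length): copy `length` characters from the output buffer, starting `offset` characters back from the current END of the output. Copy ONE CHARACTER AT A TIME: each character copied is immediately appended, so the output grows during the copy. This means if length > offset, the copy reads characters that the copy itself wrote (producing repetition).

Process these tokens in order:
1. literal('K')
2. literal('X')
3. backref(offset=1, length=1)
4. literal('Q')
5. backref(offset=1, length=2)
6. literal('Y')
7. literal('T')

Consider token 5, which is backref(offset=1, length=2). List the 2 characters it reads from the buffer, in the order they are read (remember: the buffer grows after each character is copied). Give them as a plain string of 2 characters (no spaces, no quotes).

Token 1: literal('K'). Output: "K"
Token 2: literal('X'). Output: "KX"
Token 3: backref(off=1, len=1). Copied 'X' from pos 1. Output: "KXX"
Token 4: literal('Q'). Output: "KXXQ"
Token 5: backref(off=1, len=2). Buffer before: "KXXQ" (len 4)
  byte 1: read out[3]='Q', append. Buffer now: "KXXQQ"
  byte 2: read out[4]='Q', append. Buffer now: "KXXQQQ"

Answer: QQ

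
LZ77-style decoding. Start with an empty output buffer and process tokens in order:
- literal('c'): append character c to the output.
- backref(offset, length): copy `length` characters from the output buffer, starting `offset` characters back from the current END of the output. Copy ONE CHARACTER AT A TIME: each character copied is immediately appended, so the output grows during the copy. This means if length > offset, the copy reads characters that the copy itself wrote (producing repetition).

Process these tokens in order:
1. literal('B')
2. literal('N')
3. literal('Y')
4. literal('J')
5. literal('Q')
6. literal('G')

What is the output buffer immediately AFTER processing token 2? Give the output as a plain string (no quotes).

Answer: BN

Derivation:
Token 1: literal('B'). Output: "B"
Token 2: literal('N'). Output: "BN"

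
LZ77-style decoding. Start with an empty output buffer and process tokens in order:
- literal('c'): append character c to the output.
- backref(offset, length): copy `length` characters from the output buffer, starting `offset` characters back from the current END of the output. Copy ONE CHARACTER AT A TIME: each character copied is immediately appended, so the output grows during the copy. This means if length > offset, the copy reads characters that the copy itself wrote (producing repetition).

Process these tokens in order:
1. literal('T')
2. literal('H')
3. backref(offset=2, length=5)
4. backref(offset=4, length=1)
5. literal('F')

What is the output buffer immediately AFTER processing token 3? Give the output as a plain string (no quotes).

Answer: THTHTHT

Derivation:
Token 1: literal('T'). Output: "T"
Token 2: literal('H'). Output: "TH"
Token 3: backref(off=2, len=5) (overlapping!). Copied 'THTHT' from pos 0. Output: "THTHTHT"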